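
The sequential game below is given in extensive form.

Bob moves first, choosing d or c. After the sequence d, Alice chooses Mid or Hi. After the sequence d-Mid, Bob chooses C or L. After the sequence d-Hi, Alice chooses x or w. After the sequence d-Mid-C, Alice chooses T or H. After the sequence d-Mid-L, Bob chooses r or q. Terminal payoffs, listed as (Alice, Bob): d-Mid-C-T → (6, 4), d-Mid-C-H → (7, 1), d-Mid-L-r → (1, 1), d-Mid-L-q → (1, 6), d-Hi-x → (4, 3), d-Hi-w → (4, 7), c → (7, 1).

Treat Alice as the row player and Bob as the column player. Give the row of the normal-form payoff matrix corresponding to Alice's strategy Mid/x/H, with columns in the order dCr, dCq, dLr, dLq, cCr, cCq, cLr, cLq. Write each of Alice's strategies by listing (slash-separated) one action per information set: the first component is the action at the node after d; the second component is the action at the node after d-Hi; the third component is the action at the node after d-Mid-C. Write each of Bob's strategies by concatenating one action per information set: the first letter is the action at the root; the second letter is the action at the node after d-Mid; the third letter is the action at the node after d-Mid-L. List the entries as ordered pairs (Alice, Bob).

(7,1) (7,1) (1,1) (1,6) (7,1) (7,1) (7,1) (7,1)

vs dCr: Bob plays d → Alice plays Mid at [d] → Bob plays C at [d-Mid] → Alice plays H at [d-Mid-C] → (7, 1)
vs dCq: Bob plays d → Alice plays Mid at [d] → Bob plays C at [d-Mid] → Alice plays H at [d-Mid-C] → (7, 1)
vs dLr: Bob plays d → Alice plays Mid at [d] → Bob plays L at [d-Mid] → Bob plays r at [d-Mid-L] → (1, 1)
vs dLq: Bob plays d → Alice plays Mid at [d] → Bob plays L at [d-Mid] → Bob plays q at [d-Mid-L] → (1, 6)
vs cCr: Bob plays c → (7, 1)
vs cCq: Bob plays c → (7, 1)
vs cLr: Bob plays c → (7, 1)
vs cLq: Bob plays c → (7, 1)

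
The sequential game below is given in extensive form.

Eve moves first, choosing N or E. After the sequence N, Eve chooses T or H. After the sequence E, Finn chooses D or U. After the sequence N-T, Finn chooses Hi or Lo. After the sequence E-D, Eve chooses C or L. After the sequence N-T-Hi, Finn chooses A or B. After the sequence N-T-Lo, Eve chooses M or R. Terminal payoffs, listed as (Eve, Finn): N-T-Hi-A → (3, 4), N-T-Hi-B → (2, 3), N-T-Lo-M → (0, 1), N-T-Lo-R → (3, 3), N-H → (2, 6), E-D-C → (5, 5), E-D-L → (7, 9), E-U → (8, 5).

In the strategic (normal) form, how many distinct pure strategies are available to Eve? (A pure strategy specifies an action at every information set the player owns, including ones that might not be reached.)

16

Eve owns the root with actions {N, E} — two choices.
Eve owns the node after N with actions {T, H} — two choices.
Eve owns the node after E-D with actions {C, L} — two choices.
Eve owns the node after N-T-Lo with actions {M, R} — two choices.
A pure strategy fixes one action at each information set independently, so the count is the product 2 × 2 × 2 × 2 = 16.
(For reference, Finn has 8 pure strategies, giving a 16×8 normal-form matrix.)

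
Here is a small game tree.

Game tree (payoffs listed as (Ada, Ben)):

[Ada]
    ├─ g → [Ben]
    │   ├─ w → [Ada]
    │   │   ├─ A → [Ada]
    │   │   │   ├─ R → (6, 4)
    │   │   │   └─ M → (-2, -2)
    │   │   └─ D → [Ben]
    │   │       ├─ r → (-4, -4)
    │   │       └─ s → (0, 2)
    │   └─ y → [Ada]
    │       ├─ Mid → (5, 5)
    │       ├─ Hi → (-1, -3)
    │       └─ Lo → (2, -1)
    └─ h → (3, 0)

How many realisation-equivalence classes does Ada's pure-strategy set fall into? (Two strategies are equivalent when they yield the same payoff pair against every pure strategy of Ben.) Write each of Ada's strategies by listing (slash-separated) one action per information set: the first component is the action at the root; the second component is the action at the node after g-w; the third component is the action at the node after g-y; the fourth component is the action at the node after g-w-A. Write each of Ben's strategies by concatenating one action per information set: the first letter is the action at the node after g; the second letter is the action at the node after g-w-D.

Ada has 24 pure strategies: g/A/Mid/R, g/A/Mid/M, g/A/Hi/R, g/A/Hi/M, g/A/Lo/R, g/A/Lo/M, g/D/Mid/R, g/D/Mid/M, g/D/Hi/R, g/D/Hi/M, g/D/Lo/R, g/D/Lo/M, h/A/Mid/R, h/A/Mid/M, h/A/Hi/R, h/A/Hi/M, h/A/Lo/R, h/A/Lo/M, h/D/Mid/R, h/D/Mid/M, h/D/Hi/R, h/D/Hi/M, h/D/Lo/R, h/D/Lo/M. Columns: wr, ws, yr, ys.
{g/A/Mid/R} → row (6,4) (6,4) (5,5) (5,5)
{g/A/Mid/M} → row (-2,-2) (-2,-2) (5,5) (5,5)
{g/A/Hi/R} → row (6,4) (6,4) (-1,-3) (-1,-3)
{g/A/Hi/M} → row (-2,-2) (-2,-2) (-1,-3) (-1,-3)
{g/A/Lo/R} → row (6,4) (6,4) (2,-1) (2,-1)
{g/A/Lo/M} → row (-2,-2) (-2,-2) (2,-1) (2,-1)
{g/D/Mid/R, g/D/Mid/M} → row (-4,-4) (0,2) (5,5) (5,5)
{g/D/Hi/R, g/D/Hi/M} → row (-4,-4) (0,2) (-1,-3) (-1,-3)
{g/D/Lo/R, g/D/Lo/M} → row (-4,-4) (0,2) (2,-1) (2,-1)
{h/A/Mid/R, h/A/Mid/M, h/A/Hi/R, h/A/Hi/M, h/A/Lo/R, h/A/Lo/M, h/D/Mid/R, h/D/Mid/M, h/D/Hi/R, h/D/Hi/M, h/D/Lo/R, h/D/Lo/M} → row (3,0) (3,0) (3,0) (3,0)
That's 10 distinct rows out of 24 strategies.

10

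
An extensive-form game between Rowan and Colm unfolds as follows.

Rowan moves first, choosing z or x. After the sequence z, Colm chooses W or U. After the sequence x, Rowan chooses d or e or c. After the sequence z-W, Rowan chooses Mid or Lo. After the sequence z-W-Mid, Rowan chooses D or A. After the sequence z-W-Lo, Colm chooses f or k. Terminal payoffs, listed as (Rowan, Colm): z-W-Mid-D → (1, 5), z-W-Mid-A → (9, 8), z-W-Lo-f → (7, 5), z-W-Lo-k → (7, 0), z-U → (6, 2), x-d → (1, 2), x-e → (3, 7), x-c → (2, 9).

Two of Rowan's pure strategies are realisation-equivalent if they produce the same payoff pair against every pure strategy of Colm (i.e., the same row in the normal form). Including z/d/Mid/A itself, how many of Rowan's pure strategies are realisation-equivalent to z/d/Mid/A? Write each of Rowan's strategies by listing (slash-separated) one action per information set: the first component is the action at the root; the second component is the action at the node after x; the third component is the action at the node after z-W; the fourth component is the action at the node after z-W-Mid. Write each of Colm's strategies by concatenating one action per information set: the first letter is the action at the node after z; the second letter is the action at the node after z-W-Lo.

3

Row for z/d/Mid/A (columns Wf, Wk, Uf, Uk): (9,8) (9,8) (6,2) (6,2).
Under z/d/Mid/A, Rowan's choice at the node after x can never be reached regardless of what Colm does, so varying those choices leaves every outcome unchanged.
Holding the reachable choices fixed and varying the unreachable one freely already gives 3 equivalent strategies.
No other strategy reproduces this row, so those 3 are the full class: z/d/Mid/A, z/e/Mid/A, z/c/Mid/A.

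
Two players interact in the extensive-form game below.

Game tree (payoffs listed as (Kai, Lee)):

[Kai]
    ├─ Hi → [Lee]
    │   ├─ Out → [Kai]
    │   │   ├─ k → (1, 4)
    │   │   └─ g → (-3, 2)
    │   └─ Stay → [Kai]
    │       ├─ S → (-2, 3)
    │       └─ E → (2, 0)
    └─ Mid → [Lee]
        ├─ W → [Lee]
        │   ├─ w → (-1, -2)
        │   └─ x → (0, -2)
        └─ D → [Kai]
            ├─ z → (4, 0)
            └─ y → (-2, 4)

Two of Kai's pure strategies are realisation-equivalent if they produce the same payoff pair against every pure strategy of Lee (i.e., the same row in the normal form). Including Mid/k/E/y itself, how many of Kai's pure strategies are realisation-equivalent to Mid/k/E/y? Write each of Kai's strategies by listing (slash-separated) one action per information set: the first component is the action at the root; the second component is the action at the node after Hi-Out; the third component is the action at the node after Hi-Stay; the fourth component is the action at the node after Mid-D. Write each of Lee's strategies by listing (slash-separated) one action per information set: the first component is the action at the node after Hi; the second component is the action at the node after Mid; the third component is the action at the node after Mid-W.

Row for Mid/k/E/y (columns Out/W/w, Out/W/x, Out/D/w, Out/D/x, Stay/W/w, Stay/W/x, Stay/D/w, Stay/D/x): (-1,-2) (0,-2) (-2,4) (-2,4) (-1,-2) (0,-2) (-2,4) (-2,4).
Under Mid/k/E/y, Kai's choice at the node after Hi-Out and at the node after Hi-Stay can never be reached regardless of what Lee does, so varying those choices leaves every outcome unchanged.
Holding the reachable choices fixed and varying the unreachable ones freely already gives 2 × 2 = 4 equivalent strategies.
No other strategy reproduces this row, so those 4 are the full class: Mid/k/S/y, Mid/k/E/y, Mid/g/S/y, Mid/g/E/y.

4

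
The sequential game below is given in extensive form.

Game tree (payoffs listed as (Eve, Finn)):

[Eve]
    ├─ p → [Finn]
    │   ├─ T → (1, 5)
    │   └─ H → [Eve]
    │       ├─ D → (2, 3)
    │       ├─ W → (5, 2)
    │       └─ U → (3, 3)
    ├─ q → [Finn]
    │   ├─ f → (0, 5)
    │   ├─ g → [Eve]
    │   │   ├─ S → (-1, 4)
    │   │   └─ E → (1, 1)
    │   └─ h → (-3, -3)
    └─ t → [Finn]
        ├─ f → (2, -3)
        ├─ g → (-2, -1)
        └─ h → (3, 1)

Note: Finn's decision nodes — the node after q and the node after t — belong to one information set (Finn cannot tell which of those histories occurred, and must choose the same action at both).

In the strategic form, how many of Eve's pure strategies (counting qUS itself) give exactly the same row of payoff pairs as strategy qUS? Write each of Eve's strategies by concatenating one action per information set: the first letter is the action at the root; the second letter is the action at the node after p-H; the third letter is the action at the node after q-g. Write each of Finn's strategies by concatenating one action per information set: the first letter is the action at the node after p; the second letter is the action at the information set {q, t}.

3

Row for qUS (columns Tf, Tg, Th, Hf, Hg, Hh): (0,5) (-1,4) (-3,-3) (0,5) (-1,4) (-3,-3).
Under qUS, Eve's choice at the node after p-H can never be reached regardless of what Finn does, so varying those choices leaves every outcome unchanged.
Holding the reachable choices fixed and varying the unreachable one freely already gives 3 equivalent strategies.
No other strategy reproduces this row, so those 3 are the full class: qDS, qWS, qUS.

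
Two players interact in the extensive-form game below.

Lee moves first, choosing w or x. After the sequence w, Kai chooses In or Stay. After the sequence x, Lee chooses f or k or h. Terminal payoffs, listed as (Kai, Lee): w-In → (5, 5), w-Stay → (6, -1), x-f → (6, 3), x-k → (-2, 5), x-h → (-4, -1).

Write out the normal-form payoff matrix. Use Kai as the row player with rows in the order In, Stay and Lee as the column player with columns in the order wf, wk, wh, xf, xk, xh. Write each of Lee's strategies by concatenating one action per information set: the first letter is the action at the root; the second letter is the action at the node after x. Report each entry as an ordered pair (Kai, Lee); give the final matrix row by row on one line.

           wf       wk       wh       xf       xk       xh
  In    (5,5)    (5,5)    (5,5)    (6,3)   (-2,5)  (-4,-1)
Stay   (6,-1)   (6,-1)   (6,-1)    (6,3)   (-2,5)  (-4,-1)

In: (5,5) (5,5) (5,5) (6,3) (-2,5) (-4,-1) | Stay: (6,-1) (6,-1) (6,-1) (6,3) (-2,5) (-4,-1)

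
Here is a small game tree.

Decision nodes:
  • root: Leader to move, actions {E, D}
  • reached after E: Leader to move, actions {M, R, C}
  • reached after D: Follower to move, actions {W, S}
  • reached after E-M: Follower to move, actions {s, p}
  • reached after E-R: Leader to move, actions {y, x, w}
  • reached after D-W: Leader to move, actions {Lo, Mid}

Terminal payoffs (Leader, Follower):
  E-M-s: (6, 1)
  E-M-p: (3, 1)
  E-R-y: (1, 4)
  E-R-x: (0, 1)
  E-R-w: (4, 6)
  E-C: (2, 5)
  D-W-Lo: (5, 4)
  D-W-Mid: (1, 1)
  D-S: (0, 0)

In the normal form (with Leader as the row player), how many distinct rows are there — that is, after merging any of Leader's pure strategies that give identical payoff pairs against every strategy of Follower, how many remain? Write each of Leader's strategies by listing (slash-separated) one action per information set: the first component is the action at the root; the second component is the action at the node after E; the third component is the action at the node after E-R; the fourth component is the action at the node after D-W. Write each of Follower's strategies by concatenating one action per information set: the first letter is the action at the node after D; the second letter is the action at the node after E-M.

7

Leader has 36 pure strategies: E/M/y/Lo, E/M/y/Mid, E/M/x/Lo, E/M/x/Mid, E/M/w/Lo, E/M/w/Mid, E/R/y/Lo, E/R/y/Mid, E/R/x/Lo, E/R/x/Mid, E/R/w/Lo, E/R/w/Mid, E/C/y/Lo, E/C/y/Mid, E/C/x/Lo, E/C/x/Mid, E/C/w/Lo, E/C/w/Mid, D/M/y/Lo, D/M/y/Mid, D/M/x/Lo, D/M/x/Mid, D/M/w/Lo, D/M/w/Mid, D/R/y/Lo, D/R/y/Mid, D/R/x/Lo, D/R/x/Mid, D/R/w/Lo, D/R/w/Mid, D/C/y/Lo, D/C/y/Mid, D/C/x/Lo, D/C/x/Mid, D/C/w/Lo, D/C/w/Mid. Columns: Ws, Wp, Ss, Sp.
{E/M/y/Lo, E/M/y/Mid, E/M/x/Lo, E/M/x/Mid, E/M/w/Lo, E/M/w/Mid} → row (6,1) (3,1) (6,1) (3,1)
{E/R/y/Lo, E/R/y/Mid} → row (1,4) (1,4) (1,4) (1,4)
{E/R/x/Lo, E/R/x/Mid} → row (0,1) (0,1) (0,1) (0,1)
{E/R/w/Lo, E/R/w/Mid} → row (4,6) (4,6) (4,6) (4,6)
{E/C/y/Lo, E/C/y/Mid, E/C/x/Lo, E/C/x/Mid, E/C/w/Lo, E/C/w/Mid} → row (2,5) (2,5) (2,5) (2,5)
{D/M/y/Lo, D/M/x/Lo, D/M/w/Lo, D/R/y/Lo, D/R/x/Lo, D/R/w/Lo, D/C/y/Lo, D/C/x/Lo, D/C/w/Lo} → row (5,4) (5,4) (0,0) (0,0)
{D/M/y/Mid, D/M/x/Mid, D/M/w/Mid, D/R/y/Mid, D/R/x/Mid, D/R/w/Mid, D/C/y/Mid, D/C/x/Mid, D/C/w/Mid} → row (1,1) (1,1) (0,0) (0,0)
That's 7 distinct rows out of 36 strategies.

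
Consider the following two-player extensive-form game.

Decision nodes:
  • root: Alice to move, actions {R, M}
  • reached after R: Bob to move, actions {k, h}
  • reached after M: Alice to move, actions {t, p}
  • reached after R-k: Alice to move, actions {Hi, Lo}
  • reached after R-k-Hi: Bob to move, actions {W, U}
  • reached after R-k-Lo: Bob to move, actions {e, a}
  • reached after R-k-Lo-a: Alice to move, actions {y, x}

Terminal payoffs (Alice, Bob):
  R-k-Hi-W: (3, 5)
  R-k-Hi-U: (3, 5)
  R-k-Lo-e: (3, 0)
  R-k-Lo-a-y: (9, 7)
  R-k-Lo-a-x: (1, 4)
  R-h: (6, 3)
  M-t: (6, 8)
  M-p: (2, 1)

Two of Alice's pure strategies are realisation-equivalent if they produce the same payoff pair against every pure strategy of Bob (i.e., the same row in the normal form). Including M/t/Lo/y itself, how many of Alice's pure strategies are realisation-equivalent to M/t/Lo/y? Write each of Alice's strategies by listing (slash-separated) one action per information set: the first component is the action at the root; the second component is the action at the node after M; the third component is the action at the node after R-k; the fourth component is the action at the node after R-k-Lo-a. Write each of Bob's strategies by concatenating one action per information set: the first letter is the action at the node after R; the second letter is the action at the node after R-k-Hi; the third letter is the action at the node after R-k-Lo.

4

Row for M/t/Lo/y (columns kWe, kWa, kUe, kUa, hWe, hWa, hUe, hUa): (6,8) (6,8) (6,8) (6,8) (6,8) (6,8) (6,8) (6,8).
Under M/t/Lo/y, Alice's choice at the node after R-k and at the node after R-k-Lo-a can never be reached regardless of what Bob does, so varying those choices leaves every outcome unchanged.
Holding the reachable choices fixed and varying the unreachable ones freely already gives 2 × 2 = 4 equivalent strategies.
No other strategy reproduces this row, so those 4 are the full class: M/t/Hi/y, M/t/Hi/x, M/t/Lo/y, M/t/Lo/x.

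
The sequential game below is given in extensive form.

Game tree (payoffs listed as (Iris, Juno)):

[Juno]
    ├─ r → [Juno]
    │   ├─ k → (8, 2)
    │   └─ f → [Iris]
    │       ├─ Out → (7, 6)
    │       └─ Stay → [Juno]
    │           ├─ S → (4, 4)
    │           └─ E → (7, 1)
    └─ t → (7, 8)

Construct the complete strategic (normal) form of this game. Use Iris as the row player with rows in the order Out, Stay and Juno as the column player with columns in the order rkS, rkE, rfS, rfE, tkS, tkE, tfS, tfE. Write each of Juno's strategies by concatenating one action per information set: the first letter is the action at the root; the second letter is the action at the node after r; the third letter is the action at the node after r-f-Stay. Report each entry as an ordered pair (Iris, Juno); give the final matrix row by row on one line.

Out: (8,2) (8,2) (7,6) (7,6) (7,8) (7,8) (7,8) (7,8) | Stay: (8,2) (8,2) (4,4) (7,1) (7,8) (7,8) (7,8) (7,8)

          rkS      rkE      rfS      rfE      tkS      tkE      tfS      tfE
 Out    (8,2)    (8,2)    (7,6)    (7,6)    (7,8)    (7,8)    (7,8)    (7,8)
Stay    (8,2)    (8,2)    (4,4)    (7,1)    (7,8)    (7,8)    (7,8)    (7,8)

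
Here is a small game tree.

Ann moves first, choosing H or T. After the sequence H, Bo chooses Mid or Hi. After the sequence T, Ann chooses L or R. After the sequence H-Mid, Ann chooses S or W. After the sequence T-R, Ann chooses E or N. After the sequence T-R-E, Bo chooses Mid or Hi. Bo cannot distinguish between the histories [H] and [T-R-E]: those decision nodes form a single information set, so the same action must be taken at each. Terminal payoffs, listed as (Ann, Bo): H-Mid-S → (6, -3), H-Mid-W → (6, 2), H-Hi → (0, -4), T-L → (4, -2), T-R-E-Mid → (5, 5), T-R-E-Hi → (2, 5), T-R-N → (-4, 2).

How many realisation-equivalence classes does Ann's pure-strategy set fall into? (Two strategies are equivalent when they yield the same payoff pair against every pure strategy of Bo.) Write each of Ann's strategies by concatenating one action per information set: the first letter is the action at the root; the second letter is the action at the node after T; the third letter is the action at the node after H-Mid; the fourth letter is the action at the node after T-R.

Ann has 16 pure strategies: HLSE, HLSN, HLWE, HLWN, HRSE, HRSN, HRWE, HRWN, TLSE, TLSN, TLWE, TLWN, TRSE, TRSN, TRWE, TRWN. Columns: Mid, Hi.
{HLSE, HLSN, HRSE, HRSN} → row (6,-3) (0,-4)
{HLWE, HLWN, HRWE, HRWN} → row (6,2) (0,-4)
{TLSE, TLSN, TLWE, TLWN} → row (4,-2) (4,-2)
{TRSE, TRWE} → row (5,5) (2,5)
{TRSN, TRWN} → row (-4,2) (-4,2)
That's 5 distinct rows out of 16 strategies.

5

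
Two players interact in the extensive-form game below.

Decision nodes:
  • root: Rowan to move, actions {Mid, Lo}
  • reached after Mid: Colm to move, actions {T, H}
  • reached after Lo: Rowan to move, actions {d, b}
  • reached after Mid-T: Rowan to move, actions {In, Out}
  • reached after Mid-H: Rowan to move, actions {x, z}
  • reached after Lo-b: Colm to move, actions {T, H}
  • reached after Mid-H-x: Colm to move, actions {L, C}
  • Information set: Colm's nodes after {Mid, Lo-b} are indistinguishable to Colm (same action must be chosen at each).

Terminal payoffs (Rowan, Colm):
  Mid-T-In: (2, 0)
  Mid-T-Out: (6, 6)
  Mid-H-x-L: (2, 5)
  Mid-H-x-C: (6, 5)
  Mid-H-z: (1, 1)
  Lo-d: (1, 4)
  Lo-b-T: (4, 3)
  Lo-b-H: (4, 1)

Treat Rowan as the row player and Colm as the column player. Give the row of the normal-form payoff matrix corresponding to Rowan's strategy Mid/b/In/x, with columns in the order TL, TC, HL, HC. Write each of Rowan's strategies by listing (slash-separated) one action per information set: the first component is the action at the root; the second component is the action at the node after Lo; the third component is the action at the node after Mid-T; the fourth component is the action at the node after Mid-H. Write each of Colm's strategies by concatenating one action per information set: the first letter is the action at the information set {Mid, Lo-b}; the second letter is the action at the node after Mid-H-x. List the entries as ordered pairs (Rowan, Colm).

(2,0) (2,0) (2,5) (6,5)

vs TL: Rowan plays Mid → Colm plays T at [Mid] → Rowan plays In at [Mid-T] → (2, 0)
vs TC: Rowan plays Mid → Colm plays T at [Mid] → Rowan plays In at [Mid-T] → (2, 0)
vs HL: Rowan plays Mid → Colm plays H at [Mid] → Rowan plays x at [Mid-H] → Colm plays L at [Mid-H-x] → (2, 5)
vs HC: Rowan plays Mid → Colm plays H at [Mid] → Rowan plays x at [Mid-H] → Colm plays C at [Mid-H-x] → (6, 5)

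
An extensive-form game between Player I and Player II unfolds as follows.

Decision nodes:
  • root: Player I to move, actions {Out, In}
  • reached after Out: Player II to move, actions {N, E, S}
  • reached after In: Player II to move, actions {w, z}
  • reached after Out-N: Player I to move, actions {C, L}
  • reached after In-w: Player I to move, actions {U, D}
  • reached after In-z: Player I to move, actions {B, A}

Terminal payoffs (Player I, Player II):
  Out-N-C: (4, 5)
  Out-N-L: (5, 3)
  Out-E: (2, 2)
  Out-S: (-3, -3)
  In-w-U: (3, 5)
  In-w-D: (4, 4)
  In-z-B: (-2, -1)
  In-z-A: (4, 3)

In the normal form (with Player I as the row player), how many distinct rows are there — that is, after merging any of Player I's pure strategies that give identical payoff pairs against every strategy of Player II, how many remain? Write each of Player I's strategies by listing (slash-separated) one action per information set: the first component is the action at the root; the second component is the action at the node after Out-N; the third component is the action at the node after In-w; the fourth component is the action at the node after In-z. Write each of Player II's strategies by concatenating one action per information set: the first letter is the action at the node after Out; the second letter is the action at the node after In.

Player I has 16 pure strategies: Out/C/U/B, Out/C/U/A, Out/C/D/B, Out/C/D/A, Out/L/U/B, Out/L/U/A, Out/L/D/B, Out/L/D/A, In/C/U/B, In/C/U/A, In/C/D/B, In/C/D/A, In/L/U/B, In/L/U/A, In/L/D/B, In/L/D/A. Columns: Nw, Nz, Ew, Ez, Sw, Sz.
{Out/C/U/B, Out/C/U/A, Out/C/D/B, Out/C/D/A} → row (4,5) (4,5) (2,2) (2,2) (-3,-3) (-3,-3)
{Out/L/U/B, Out/L/U/A, Out/L/D/B, Out/L/D/A} → row (5,3) (5,3) (2,2) (2,2) (-3,-3) (-3,-3)
{In/C/U/B, In/L/U/B} → row (3,5) (-2,-1) (3,5) (-2,-1) (3,5) (-2,-1)
{In/C/U/A, In/L/U/A} → row (3,5) (4,3) (3,5) (4,3) (3,5) (4,3)
{In/C/D/B, In/L/D/B} → row (4,4) (-2,-1) (4,4) (-2,-1) (4,4) (-2,-1)
{In/C/D/A, In/L/D/A} → row (4,4) (4,3) (4,4) (4,3) (4,4) (4,3)
That's 6 distinct rows out of 16 strategies.

6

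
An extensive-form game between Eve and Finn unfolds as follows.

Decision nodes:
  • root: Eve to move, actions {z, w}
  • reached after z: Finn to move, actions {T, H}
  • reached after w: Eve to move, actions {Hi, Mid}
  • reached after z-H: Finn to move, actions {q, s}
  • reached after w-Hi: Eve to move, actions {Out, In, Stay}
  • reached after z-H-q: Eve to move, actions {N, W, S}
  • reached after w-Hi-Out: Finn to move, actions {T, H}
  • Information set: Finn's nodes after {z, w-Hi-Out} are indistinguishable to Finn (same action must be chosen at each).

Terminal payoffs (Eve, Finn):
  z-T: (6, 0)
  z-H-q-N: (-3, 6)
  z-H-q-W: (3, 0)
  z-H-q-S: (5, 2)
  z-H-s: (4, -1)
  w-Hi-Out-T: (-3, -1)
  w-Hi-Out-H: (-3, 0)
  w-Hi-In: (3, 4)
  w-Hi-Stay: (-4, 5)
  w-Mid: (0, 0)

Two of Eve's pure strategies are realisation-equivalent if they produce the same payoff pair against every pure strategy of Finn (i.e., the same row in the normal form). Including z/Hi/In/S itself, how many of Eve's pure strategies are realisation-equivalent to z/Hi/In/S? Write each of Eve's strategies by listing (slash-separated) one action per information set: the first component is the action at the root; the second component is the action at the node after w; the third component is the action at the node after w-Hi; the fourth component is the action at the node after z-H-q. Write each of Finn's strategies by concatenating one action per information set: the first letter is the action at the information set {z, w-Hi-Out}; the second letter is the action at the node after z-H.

6

Row for z/Hi/In/S (columns Tq, Ts, Hq, Hs): (6,0) (6,0) (5,2) (4,-1).
Under z/Hi/In/S, Eve's choice at the node after w and at the node after w-Hi can never be reached regardless of what Finn does, so varying those choices leaves every outcome unchanged.
Holding the reachable choices fixed and varying the unreachable ones freely already gives 2 × 3 = 6 equivalent strategies.
No other strategy reproduces this row, so those 6 are the full class: z/Hi/Out/S, z/Hi/In/S, z/Hi/Stay/S, z/Mid/Out/S, z/Mid/In/S, z/Mid/Stay/S.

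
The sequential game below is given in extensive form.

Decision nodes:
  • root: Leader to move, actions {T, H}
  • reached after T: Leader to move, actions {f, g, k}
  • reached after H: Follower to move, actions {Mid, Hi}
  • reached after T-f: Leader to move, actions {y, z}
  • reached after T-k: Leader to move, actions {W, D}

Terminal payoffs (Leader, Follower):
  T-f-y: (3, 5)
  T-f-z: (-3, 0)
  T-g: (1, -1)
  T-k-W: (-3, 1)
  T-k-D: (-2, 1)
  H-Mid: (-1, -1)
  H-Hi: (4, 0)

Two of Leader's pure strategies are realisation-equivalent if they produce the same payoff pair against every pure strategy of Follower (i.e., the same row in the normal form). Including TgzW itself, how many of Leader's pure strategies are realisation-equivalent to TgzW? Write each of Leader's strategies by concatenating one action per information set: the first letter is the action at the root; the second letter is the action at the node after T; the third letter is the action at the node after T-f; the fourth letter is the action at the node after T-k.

Row for TgzW (columns Mid, Hi): (1,-1) (1,-1).
Under TgzW, Leader's choice at the node after T-f and at the node after T-k can never be reached regardless of what Follower does, so varying those choices leaves every outcome unchanged.
Holding the reachable choices fixed and varying the unreachable ones freely already gives 2 × 2 = 4 equivalent strategies.
No other strategy reproduces this row, so those 4 are the full class: TgyW, TgyD, TgzW, TgzD.

4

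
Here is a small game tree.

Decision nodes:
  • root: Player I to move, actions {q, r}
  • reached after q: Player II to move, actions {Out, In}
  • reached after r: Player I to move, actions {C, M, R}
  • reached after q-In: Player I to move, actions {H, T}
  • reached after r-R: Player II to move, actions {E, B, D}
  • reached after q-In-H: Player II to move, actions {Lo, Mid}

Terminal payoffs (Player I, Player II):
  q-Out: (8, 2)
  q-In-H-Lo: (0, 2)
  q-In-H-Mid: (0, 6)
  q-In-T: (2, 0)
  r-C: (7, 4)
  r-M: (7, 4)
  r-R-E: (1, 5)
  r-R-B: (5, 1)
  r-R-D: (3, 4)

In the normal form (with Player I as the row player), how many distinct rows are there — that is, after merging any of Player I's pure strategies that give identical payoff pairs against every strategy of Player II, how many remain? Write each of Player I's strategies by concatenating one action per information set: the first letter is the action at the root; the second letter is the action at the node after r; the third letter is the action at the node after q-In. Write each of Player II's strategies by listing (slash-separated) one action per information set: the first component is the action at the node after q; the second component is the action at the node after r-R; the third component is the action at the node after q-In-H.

4

Player I has 12 pure strategies: qCH, qCT, qMH, qMT, qRH, qRT, rCH, rCT, rMH, rMT, rRH, rRT. Columns: Out/E/Lo, Out/E/Mid, Out/B/Lo, Out/B/Mid, Out/D/Lo, Out/D/Mid, In/E/Lo, In/E/Mid, In/B/Lo, In/B/Mid, In/D/Lo, In/D/Mid.
{qCH, qMH, qRH} → row (8,2) (8,2) (8,2) (8,2) (8,2) (8,2) (0,2) (0,6) (0,2) (0,6) (0,2) (0,6)
{qCT, qMT, qRT} → row (8,2) (8,2) (8,2) (8,2) (8,2) (8,2) (2,0) (2,0) (2,0) (2,0) (2,0) (2,0)
{rCH, rCT, rMH, rMT} → row (7,4) (7,4) (7,4) (7,4) (7,4) (7,4) (7,4) (7,4) (7,4) (7,4) (7,4) (7,4)
{rRH, rRT} → row (1,5) (1,5) (5,1) (5,1) (3,4) (3,4) (1,5) (1,5) (5,1) (5,1) (3,4) (3,4)
That's 4 distinct rows out of 12 strategies.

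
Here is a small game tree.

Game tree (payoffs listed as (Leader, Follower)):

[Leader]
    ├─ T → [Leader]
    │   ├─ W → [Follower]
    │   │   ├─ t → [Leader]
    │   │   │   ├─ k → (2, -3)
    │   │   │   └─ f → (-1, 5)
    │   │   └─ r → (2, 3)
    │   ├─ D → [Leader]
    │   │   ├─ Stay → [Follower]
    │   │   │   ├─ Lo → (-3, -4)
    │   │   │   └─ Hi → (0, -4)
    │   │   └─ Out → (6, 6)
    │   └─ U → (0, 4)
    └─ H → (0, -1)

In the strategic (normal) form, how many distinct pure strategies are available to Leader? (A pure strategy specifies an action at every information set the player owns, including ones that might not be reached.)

Leader owns the root with actions {T, H} — two choices.
Leader owns the node after T with actions {W, D, U} — three choices.
Leader owns the node after T-D with actions {Stay, Out} — two choices.
Leader owns the node after T-W-t with actions {k, f} — two choices.
A pure strategy fixes one action at each information set independently, so the count is the product 2 × 3 × 2 × 2 = 24.
(For reference, Follower has 4 pure strategies, giving a 24×4 normal-form matrix.)

24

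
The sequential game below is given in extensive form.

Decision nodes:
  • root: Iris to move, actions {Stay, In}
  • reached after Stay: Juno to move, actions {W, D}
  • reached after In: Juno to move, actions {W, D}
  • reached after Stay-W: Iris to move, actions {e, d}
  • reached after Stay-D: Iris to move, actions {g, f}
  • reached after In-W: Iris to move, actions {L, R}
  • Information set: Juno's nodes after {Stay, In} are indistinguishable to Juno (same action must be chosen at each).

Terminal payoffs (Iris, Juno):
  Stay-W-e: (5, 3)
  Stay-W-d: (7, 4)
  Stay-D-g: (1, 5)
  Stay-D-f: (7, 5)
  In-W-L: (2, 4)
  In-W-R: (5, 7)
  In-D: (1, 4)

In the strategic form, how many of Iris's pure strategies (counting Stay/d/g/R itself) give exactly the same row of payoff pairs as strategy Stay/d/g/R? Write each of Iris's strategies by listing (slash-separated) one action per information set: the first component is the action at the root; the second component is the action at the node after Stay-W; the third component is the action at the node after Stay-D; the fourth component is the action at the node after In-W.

Row for Stay/d/g/R (columns W, D): (7,4) (1,5).
Under Stay/d/g/R, Iris's choice at the node after In-W can never be reached regardless of what Juno does, so varying those choices leaves every outcome unchanged.
Holding the reachable choices fixed and varying the unreachable one freely already gives 2 equivalent strategies.
No other strategy reproduces this row, so those 2 are the full class: Stay/d/g/L, Stay/d/g/R.

2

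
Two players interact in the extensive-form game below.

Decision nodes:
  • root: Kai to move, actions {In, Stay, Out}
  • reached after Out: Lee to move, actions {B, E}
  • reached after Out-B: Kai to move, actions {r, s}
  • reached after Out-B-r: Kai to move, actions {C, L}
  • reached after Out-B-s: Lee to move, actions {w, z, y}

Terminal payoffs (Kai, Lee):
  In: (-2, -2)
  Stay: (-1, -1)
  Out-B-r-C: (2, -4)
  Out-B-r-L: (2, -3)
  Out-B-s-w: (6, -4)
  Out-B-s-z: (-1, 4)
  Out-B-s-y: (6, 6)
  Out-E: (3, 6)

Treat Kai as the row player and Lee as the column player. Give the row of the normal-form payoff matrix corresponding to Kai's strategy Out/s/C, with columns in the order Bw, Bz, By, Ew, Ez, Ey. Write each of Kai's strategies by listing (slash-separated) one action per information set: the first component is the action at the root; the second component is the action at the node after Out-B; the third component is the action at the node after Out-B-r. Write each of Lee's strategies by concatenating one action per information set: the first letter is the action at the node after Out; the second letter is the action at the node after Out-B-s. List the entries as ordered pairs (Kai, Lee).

vs Bw: Kai plays Out → Lee plays B at [Out] → Kai plays s at [Out-B] → Lee plays w at [Out-B-s] → (6, -4)
vs Bz: Kai plays Out → Lee plays B at [Out] → Kai plays s at [Out-B] → Lee plays z at [Out-B-s] → (-1, 4)
vs By: Kai plays Out → Lee plays B at [Out] → Kai plays s at [Out-B] → Lee plays y at [Out-B-s] → (6, 6)
vs Ew: Kai plays Out → Lee plays E at [Out] → (3, 6)
vs Ez: Kai plays Out → Lee plays E at [Out] → (3, 6)
vs Ey: Kai plays Out → Lee plays E at [Out] → (3, 6)

(6,-4) (-1,4) (6,6) (3,6) (3,6) (3,6)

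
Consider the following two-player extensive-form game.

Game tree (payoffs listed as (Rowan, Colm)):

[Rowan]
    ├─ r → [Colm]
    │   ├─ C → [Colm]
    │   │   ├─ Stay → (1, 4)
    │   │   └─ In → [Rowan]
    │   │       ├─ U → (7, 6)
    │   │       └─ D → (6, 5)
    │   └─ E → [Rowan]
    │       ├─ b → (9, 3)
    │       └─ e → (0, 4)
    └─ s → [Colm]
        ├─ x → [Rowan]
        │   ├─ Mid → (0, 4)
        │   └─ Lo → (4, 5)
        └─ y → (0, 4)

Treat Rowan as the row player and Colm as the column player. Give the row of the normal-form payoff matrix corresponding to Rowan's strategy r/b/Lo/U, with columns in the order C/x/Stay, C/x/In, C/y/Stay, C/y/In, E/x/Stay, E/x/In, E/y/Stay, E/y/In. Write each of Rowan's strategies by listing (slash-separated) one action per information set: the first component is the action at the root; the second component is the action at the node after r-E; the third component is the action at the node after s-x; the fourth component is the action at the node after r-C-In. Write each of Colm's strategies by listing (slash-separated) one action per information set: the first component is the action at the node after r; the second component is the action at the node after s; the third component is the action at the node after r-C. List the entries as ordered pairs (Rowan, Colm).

(1,4) (7,6) (1,4) (7,6) (9,3) (9,3) (9,3) (9,3)

vs C/x/Stay: Rowan plays r → Colm plays C at [r] → Colm plays Stay at [r-C] → (1, 4)
vs C/x/In: Rowan plays r → Colm plays C at [r] → Colm plays In at [r-C] → Rowan plays U at [r-C-In] → (7, 6)
vs C/y/Stay: Rowan plays r → Colm plays C at [r] → Colm plays Stay at [r-C] → (1, 4)
vs C/y/In: Rowan plays r → Colm plays C at [r] → Colm plays In at [r-C] → Rowan plays U at [r-C-In] → (7, 6)
vs E/x/Stay: Rowan plays r → Colm plays E at [r] → Rowan plays b at [r-E] → (9, 3)
vs E/x/In: Rowan plays r → Colm plays E at [r] → Rowan plays b at [r-E] → (9, 3)
vs E/y/Stay: Rowan plays r → Colm plays E at [r] → Rowan plays b at [r-E] → (9, 3)
vs E/y/In: Rowan plays r → Colm plays E at [r] → Rowan plays b at [r-E] → (9, 3)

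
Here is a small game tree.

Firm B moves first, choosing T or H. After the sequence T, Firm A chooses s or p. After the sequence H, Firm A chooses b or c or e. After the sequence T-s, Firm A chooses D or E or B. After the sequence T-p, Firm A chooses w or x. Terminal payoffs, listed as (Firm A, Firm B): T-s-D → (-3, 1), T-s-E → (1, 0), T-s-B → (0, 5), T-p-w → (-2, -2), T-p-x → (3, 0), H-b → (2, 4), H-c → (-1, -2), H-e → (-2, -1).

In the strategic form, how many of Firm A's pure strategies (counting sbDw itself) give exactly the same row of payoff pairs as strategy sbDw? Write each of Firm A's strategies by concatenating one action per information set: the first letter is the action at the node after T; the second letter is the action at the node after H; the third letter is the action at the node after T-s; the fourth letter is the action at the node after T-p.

Row for sbDw (columns T, H): (-3,1) (2,4).
Under sbDw, Firm A's choice at the node after T-p can never be reached regardless of what Firm B does, so varying those choices leaves every outcome unchanged.
Holding the reachable choices fixed and varying the unreachable one freely already gives 2 equivalent strategies.
No other strategy reproduces this row, so those 2 are the full class: sbDw, sbDx.

2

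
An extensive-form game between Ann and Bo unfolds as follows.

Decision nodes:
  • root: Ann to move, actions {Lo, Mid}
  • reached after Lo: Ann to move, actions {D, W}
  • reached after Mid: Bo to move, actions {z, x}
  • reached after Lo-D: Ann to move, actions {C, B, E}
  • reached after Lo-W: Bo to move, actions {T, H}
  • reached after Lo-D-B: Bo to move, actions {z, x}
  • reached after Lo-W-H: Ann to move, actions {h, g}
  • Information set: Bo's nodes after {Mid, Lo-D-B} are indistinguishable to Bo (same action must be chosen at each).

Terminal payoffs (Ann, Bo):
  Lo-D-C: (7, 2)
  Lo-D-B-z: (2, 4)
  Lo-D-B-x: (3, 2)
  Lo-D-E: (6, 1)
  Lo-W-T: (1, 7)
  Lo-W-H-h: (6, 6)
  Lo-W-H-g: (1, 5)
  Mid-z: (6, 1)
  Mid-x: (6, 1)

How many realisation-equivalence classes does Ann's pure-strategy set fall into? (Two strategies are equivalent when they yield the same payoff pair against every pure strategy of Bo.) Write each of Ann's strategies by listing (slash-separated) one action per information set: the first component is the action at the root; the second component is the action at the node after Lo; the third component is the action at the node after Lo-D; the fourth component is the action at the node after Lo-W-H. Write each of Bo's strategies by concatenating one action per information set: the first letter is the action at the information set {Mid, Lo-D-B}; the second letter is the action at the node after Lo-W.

Ann has 24 pure strategies: Lo/D/C/h, Lo/D/C/g, Lo/D/B/h, Lo/D/B/g, Lo/D/E/h, Lo/D/E/g, Lo/W/C/h, Lo/W/C/g, Lo/W/B/h, Lo/W/B/g, Lo/W/E/h, Lo/W/E/g, Mid/D/C/h, Mid/D/C/g, Mid/D/B/h, Mid/D/B/g, Mid/D/E/h, Mid/D/E/g, Mid/W/C/h, Mid/W/C/g, Mid/W/B/h, Mid/W/B/g, Mid/W/E/h, Mid/W/E/g. Columns: zT, zH, xT, xH.
{Lo/D/C/h, Lo/D/C/g} → row (7,2) (7,2) (7,2) (7,2)
{Lo/D/B/h, Lo/D/B/g} → row (2,4) (2,4) (3,2) (3,2)
{Lo/D/E/h, Lo/D/E/g, Mid/D/C/h, Mid/D/C/g, Mid/D/B/h, Mid/D/B/g, Mid/D/E/h, Mid/D/E/g, Mid/W/C/h, Mid/W/C/g, Mid/W/B/h, Mid/W/B/g, Mid/W/E/h, Mid/W/E/g} → row (6,1) (6,1) (6,1) (6,1)
{Lo/W/C/h, Lo/W/B/h, Lo/W/E/h} → row (1,7) (6,6) (1,7) (6,6)
{Lo/W/C/g, Lo/W/B/g, Lo/W/E/g} → row (1,7) (1,5) (1,7) (1,5)
That's 5 distinct rows out of 24 strategies.

5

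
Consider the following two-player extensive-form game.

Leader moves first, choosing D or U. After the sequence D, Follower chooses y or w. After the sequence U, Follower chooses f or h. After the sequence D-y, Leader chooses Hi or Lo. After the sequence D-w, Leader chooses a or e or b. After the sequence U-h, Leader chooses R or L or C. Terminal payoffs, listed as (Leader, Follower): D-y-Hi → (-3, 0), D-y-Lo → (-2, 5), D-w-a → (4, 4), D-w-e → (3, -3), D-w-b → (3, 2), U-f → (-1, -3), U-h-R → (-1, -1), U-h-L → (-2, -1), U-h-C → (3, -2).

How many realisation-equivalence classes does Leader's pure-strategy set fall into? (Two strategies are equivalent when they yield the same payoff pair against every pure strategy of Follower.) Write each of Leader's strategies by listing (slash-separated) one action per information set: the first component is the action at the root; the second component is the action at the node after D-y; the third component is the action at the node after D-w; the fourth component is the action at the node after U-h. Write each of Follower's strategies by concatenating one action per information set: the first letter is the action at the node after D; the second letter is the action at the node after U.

9

Leader has 36 pure strategies: D/Hi/a/R, D/Hi/a/L, D/Hi/a/C, D/Hi/e/R, D/Hi/e/L, D/Hi/e/C, D/Hi/b/R, D/Hi/b/L, D/Hi/b/C, D/Lo/a/R, D/Lo/a/L, D/Lo/a/C, D/Lo/e/R, D/Lo/e/L, D/Lo/e/C, D/Lo/b/R, D/Lo/b/L, D/Lo/b/C, U/Hi/a/R, U/Hi/a/L, U/Hi/a/C, U/Hi/e/R, U/Hi/e/L, U/Hi/e/C, U/Hi/b/R, U/Hi/b/L, U/Hi/b/C, U/Lo/a/R, U/Lo/a/L, U/Lo/a/C, U/Lo/e/R, U/Lo/e/L, U/Lo/e/C, U/Lo/b/R, U/Lo/b/L, U/Lo/b/C. Columns: yf, yh, wf, wh.
{D/Hi/a/R, D/Hi/a/L, D/Hi/a/C} → row (-3,0) (-3,0) (4,4) (4,4)
{D/Hi/e/R, D/Hi/e/L, D/Hi/e/C} → row (-3,0) (-3,0) (3,-3) (3,-3)
{D/Hi/b/R, D/Hi/b/L, D/Hi/b/C} → row (-3,0) (-3,0) (3,2) (3,2)
{D/Lo/a/R, D/Lo/a/L, D/Lo/a/C} → row (-2,5) (-2,5) (4,4) (4,4)
{D/Lo/e/R, D/Lo/e/L, D/Lo/e/C} → row (-2,5) (-2,5) (3,-3) (3,-3)
{D/Lo/b/R, D/Lo/b/L, D/Lo/b/C} → row (-2,5) (-2,5) (3,2) (3,2)
{U/Hi/a/R, U/Hi/e/R, U/Hi/b/R, U/Lo/a/R, U/Lo/e/R, U/Lo/b/R} → row (-1,-3) (-1,-1) (-1,-3) (-1,-1)
{U/Hi/a/L, U/Hi/e/L, U/Hi/b/L, U/Lo/a/L, U/Lo/e/L, U/Lo/b/L} → row (-1,-3) (-2,-1) (-1,-3) (-2,-1)
{U/Hi/a/C, U/Hi/e/C, U/Hi/b/C, U/Lo/a/C, U/Lo/e/C, U/Lo/b/C} → row (-1,-3) (3,-2) (-1,-3) (3,-2)
That's 9 distinct rows out of 36 strategies.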